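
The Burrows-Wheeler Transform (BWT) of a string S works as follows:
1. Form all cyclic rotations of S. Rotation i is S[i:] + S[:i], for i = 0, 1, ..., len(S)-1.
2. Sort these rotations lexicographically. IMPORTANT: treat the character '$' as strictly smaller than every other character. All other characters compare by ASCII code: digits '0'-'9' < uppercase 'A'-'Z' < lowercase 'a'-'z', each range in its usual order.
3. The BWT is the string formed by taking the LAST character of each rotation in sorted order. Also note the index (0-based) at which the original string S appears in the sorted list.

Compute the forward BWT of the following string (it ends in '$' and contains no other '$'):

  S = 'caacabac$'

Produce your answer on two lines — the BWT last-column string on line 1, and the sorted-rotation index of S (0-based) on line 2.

All 9 rotations (rotation i = S[i:]+S[:i]):
  rot[0] = caacabac$
  rot[1] = aacabac$c
  rot[2] = acabac$ca
  rot[3] = cabac$caa
  rot[4] = abac$caac
  rot[5] = bac$caaca
  rot[6] = ac$caacab
  rot[7] = c$caacaba
  rot[8] = $caacabac
Sorted (with $ < everything):
  sorted[0] = $caacabac  (last char: 'c')
  sorted[1] = aacabac$c  (last char: 'c')
  sorted[2] = abac$caac  (last char: 'c')
  sorted[3] = ac$caacab  (last char: 'b')
  sorted[4] = acabac$ca  (last char: 'a')
  sorted[5] = bac$caaca  (last char: 'a')
  sorted[6] = c$caacaba  (last char: 'a')
  sorted[7] = caacabac$  (last char: '$')
  sorted[8] = cabac$caa  (last char: 'a')
Last column: cccbaaa$a
Original string S is at sorted index 7

Answer: cccbaaa$a
7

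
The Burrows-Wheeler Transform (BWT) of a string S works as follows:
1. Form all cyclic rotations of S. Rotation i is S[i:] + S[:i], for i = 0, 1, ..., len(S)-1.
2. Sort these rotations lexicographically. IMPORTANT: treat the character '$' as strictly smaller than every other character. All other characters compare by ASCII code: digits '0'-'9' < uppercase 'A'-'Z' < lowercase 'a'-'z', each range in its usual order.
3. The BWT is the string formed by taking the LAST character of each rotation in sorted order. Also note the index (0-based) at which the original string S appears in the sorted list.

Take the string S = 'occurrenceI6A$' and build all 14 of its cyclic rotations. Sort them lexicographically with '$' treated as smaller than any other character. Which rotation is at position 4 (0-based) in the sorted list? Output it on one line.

Answer: ccurrenceI6A$o

Derivation:
All 14 rotations (rotation i = S[i:]+S[:i]):
  rot[0] = occurrenceI6A$
  rot[1] = ccurrenceI6A$o
  rot[2] = currenceI6A$oc
  rot[3] = urrenceI6A$occ
  rot[4] = rrenceI6A$occu
  rot[5] = renceI6A$occur
  rot[6] = enceI6A$occurr
  rot[7] = nceI6A$occurre
  rot[8] = ceI6A$occurren
  rot[9] = eI6A$occurrenc
  rot[10] = I6A$occurrence
  rot[11] = 6A$occurrenceI
  rot[12] = A$occurrenceI6
  rot[13] = $occurrenceI6A
Sorted (with $ < everything):
  sorted[0] = $occurrenceI6A
  sorted[1] = 6A$occurrenceI
  sorted[2] = A$occurrenceI6
  sorted[3] = I6A$occurrence
  sorted[4] = ccurrenceI6A$o
  sorted[5] = ceI6A$occurren
  sorted[6] = currenceI6A$oc
  sorted[7] = eI6A$occurrenc
  sorted[8] = enceI6A$occurr
  sorted[9] = nceI6A$occurre
  sorted[10] = occurrenceI6A$
  sorted[11] = renceI6A$occur
  sorted[12] = rrenceI6A$occu
  sorted[13] = urrenceI6A$occ
sorted[4] = ccurrenceI6A$o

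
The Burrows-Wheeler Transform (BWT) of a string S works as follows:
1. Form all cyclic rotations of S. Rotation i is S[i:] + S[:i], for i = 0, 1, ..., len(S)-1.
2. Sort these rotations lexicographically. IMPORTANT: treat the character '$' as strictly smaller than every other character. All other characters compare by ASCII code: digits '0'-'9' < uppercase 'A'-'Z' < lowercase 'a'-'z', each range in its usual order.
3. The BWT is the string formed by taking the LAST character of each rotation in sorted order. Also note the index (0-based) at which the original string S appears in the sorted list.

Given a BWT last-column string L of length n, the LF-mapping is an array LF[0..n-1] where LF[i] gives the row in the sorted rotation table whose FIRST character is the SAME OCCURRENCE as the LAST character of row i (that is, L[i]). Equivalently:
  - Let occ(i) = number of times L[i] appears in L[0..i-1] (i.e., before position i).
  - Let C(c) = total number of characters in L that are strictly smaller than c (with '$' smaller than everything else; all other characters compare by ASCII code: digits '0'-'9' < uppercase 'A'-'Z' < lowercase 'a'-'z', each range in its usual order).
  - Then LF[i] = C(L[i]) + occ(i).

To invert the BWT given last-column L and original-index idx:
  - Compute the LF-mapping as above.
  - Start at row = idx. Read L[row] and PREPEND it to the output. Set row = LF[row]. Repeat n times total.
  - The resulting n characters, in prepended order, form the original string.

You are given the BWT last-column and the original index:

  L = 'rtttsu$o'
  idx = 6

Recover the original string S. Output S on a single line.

Answer: tstoutr$

Derivation:
LF mapping: 2 4 5 6 3 7 0 1
Walk LF starting at row 6, prepending L[row]:
  step 1: row=6, L[6]='$', prepend. Next row=LF[6]=0
  step 2: row=0, L[0]='r', prepend. Next row=LF[0]=2
  step 3: row=2, L[2]='t', prepend. Next row=LF[2]=5
  step 4: row=5, L[5]='u', prepend. Next row=LF[5]=7
  step 5: row=7, L[7]='o', prepend. Next row=LF[7]=1
  step 6: row=1, L[1]='t', prepend. Next row=LF[1]=4
  step 7: row=4, L[4]='s', prepend. Next row=LF[4]=3
  step 8: row=3, L[3]='t', prepend. Next row=LF[3]=6
Reversed output: tstoutr$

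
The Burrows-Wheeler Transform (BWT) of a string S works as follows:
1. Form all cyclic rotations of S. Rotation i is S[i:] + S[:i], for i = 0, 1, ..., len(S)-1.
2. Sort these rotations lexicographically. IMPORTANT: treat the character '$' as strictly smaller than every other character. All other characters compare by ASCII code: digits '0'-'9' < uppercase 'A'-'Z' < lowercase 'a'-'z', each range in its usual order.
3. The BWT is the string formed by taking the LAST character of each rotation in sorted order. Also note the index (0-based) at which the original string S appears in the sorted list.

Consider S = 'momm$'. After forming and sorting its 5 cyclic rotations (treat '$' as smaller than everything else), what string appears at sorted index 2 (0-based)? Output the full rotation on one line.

All 5 rotations (rotation i = S[i:]+S[:i]):
  rot[0] = momm$
  rot[1] = omm$m
  rot[2] = mm$mo
  rot[3] = m$mom
  rot[4] = $momm
Sorted (with $ < everything):
  sorted[0] = $momm
  sorted[1] = m$mom
  sorted[2] = mm$mo
  sorted[3] = momm$
  sorted[4] = omm$m
sorted[2] = mm$mo

Answer: mm$mo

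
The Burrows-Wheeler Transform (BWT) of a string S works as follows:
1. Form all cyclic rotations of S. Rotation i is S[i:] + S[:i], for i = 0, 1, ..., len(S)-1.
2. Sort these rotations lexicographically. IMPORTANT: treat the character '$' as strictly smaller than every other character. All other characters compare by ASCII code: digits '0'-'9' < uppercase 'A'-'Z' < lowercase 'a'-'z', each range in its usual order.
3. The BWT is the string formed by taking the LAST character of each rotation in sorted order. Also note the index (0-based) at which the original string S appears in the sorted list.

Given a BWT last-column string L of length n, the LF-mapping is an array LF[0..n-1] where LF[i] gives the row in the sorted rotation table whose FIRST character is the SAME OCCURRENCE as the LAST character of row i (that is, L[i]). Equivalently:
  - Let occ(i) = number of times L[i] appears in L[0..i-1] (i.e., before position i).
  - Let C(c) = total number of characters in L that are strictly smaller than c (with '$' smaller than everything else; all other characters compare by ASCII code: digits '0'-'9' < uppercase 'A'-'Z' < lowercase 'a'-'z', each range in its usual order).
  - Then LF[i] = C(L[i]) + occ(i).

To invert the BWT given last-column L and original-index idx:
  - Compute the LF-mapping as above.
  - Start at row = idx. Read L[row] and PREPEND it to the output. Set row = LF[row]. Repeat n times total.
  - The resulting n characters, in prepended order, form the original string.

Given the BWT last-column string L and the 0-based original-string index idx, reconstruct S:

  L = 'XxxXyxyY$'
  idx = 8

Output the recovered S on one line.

Answer: yxxXYyxX$

Derivation:
LF mapping: 1 4 5 2 7 6 8 3 0
Walk LF starting at row 8, prepending L[row]:
  step 1: row=8, L[8]='$', prepend. Next row=LF[8]=0
  step 2: row=0, L[0]='X', prepend. Next row=LF[0]=1
  step 3: row=1, L[1]='x', prepend. Next row=LF[1]=4
  step 4: row=4, L[4]='y', prepend. Next row=LF[4]=7
  step 5: row=7, L[7]='Y', prepend. Next row=LF[7]=3
  step 6: row=3, L[3]='X', prepend. Next row=LF[3]=2
  step 7: row=2, L[2]='x', prepend. Next row=LF[2]=5
  step 8: row=5, L[5]='x', prepend. Next row=LF[5]=6
  step 9: row=6, L[6]='y', prepend. Next row=LF[6]=8
Reversed output: yxxXYyxX$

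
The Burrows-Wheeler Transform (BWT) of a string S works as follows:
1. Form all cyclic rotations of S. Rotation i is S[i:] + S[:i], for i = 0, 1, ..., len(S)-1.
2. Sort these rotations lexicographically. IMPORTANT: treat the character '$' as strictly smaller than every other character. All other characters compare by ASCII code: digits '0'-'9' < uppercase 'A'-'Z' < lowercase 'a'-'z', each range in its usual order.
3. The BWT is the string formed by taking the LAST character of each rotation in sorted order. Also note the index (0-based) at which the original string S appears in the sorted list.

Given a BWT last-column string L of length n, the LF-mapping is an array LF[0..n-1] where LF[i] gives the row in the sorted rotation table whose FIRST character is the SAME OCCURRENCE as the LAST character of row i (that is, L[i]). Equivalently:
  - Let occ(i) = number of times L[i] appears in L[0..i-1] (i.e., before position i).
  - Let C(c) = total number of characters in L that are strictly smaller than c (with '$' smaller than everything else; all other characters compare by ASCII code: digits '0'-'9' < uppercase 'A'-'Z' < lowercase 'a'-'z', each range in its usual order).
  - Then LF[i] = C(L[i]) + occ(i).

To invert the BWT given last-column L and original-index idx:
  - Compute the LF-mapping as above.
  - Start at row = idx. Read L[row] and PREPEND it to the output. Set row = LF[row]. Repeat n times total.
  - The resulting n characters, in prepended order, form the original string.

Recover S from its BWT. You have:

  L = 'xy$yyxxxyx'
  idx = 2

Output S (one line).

LF mapping: 1 6 0 7 8 2 3 4 9 5
Walk LF starting at row 2, prepending L[row]:
  step 1: row=2, L[2]='$', prepend. Next row=LF[2]=0
  step 2: row=0, L[0]='x', prepend. Next row=LF[0]=1
  step 3: row=1, L[1]='y', prepend. Next row=LF[1]=6
  step 4: row=6, L[6]='x', prepend. Next row=LF[6]=3
  step 5: row=3, L[3]='y', prepend. Next row=LF[3]=7
  step 6: row=7, L[7]='x', prepend. Next row=LF[7]=4
  step 7: row=4, L[4]='y', prepend. Next row=LF[4]=8
  step 8: row=8, L[8]='y', prepend. Next row=LF[8]=9
  step 9: row=9, L[9]='x', prepend. Next row=LF[9]=5
  step 10: row=5, L[5]='x', prepend. Next row=LF[5]=2
Reversed output: xxyyxyxyx$

Answer: xxyyxyxyx$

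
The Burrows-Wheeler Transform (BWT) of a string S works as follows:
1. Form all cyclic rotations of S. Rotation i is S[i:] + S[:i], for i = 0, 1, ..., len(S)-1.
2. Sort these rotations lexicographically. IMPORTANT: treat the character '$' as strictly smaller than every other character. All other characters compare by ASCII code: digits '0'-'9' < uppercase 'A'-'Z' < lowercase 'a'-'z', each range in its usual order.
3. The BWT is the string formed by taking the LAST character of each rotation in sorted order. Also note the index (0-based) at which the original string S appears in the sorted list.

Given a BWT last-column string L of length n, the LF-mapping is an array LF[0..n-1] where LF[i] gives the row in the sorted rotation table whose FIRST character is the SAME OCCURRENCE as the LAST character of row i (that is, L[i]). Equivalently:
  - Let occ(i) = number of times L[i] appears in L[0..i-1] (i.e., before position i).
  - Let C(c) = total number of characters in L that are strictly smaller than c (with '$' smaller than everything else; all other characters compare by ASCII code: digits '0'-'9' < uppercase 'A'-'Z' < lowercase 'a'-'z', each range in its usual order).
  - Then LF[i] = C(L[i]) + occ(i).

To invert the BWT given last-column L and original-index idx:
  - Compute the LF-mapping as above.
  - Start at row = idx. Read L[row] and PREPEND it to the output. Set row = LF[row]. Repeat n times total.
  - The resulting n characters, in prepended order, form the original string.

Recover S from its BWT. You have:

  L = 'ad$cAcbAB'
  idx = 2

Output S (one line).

LF mapping: 4 8 0 6 1 7 5 2 3
Walk LF starting at row 2, prepending L[row]:
  step 1: row=2, L[2]='$', prepend. Next row=LF[2]=0
  step 2: row=0, L[0]='a', prepend. Next row=LF[0]=4
  step 3: row=4, L[4]='A', prepend. Next row=LF[4]=1
  step 4: row=1, L[1]='d', prepend. Next row=LF[1]=8
  step 5: row=8, L[8]='B', prepend. Next row=LF[8]=3
  step 6: row=3, L[3]='c', prepend. Next row=LF[3]=6
  step 7: row=6, L[6]='b', prepend. Next row=LF[6]=5
  step 8: row=5, L[5]='c', prepend. Next row=LF[5]=7
  step 9: row=7, L[7]='A', prepend. Next row=LF[7]=2
Reversed output: AcbcBdAa$

Answer: AcbcBdAa$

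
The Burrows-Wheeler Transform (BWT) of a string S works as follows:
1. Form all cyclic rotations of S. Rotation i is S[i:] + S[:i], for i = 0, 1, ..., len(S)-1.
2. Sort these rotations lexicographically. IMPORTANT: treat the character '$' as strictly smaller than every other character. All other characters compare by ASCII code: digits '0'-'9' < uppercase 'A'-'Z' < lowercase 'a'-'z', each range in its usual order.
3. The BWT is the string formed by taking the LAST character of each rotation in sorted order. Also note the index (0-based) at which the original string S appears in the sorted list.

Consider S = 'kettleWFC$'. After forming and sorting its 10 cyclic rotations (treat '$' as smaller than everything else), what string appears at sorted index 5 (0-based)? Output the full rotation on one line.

All 10 rotations (rotation i = S[i:]+S[:i]):
  rot[0] = kettleWFC$
  rot[1] = ettleWFC$k
  rot[2] = ttleWFC$ke
  rot[3] = tleWFC$ket
  rot[4] = leWFC$kett
  rot[5] = eWFC$kettl
  rot[6] = WFC$kettle
  rot[7] = FC$kettleW
  rot[8] = C$kettleWF
  rot[9] = $kettleWFC
Sorted (with $ < everything):
  sorted[0] = $kettleWFC
  sorted[1] = C$kettleWF
  sorted[2] = FC$kettleW
  sorted[3] = WFC$kettle
  sorted[4] = eWFC$kettl
  sorted[5] = ettleWFC$k
  sorted[6] = kettleWFC$
  sorted[7] = leWFC$kett
  sorted[8] = tleWFC$ket
  sorted[9] = ttleWFC$ke
sorted[5] = ettleWFC$k

Answer: ettleWFC$k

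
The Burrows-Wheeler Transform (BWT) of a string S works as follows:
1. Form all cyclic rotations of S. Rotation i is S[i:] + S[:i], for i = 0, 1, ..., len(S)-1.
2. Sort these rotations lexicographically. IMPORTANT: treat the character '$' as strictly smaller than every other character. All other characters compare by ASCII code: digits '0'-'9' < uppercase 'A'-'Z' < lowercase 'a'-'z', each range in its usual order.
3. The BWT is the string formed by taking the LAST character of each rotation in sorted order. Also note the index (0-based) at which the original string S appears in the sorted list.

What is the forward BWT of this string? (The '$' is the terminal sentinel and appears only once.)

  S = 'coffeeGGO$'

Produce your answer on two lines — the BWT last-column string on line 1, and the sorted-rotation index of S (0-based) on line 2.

Answer: OeGG$effoc
4

Derivation:
All 10 rotations (rotation i = S[i:]+S[:i]):
  rot[0] = coffeeGGO$
  rot[1] = offeeGGO$c
  rot[2] = ffeeGGO$co
  rot[3] = feeGGO$cof
  rot[4] = eeGGO$coff
  rot[5] = eGGO$coffe
  rot[6] = GGO$coffee
  rot[7] = GO$coffeeG
  rot[8] = O$coffeeGG
  rot[9] = $coffeeGGO
Sorted (with $ < everything):
  sorted[0] = $coffeeGGO  (last char: 'O')
  sorted[1] = GGO$coffee  (last char: 'e')
  sorted[2] = GO$coffeeG  (last char: 'G')
  sorted[3] = O$coffeeGG  (last char: 'G')
  sorted[4] = coffeeGGO$  (last char: '$')
  sorted[5] = eGGO$coffe  (last char: 'e')
  sorted[6] = eeGGO$coff  (last char: 'f')
  sorted[7] = feeGGO$cof  (last char: 'f')
  sorted[8] = ffeeGGO$co  (last char: 'o')
  sorted[9] = offeeGGO$c  (last char: 'c')
Last column: OeGG$effoc
Original string S is at sorted index 4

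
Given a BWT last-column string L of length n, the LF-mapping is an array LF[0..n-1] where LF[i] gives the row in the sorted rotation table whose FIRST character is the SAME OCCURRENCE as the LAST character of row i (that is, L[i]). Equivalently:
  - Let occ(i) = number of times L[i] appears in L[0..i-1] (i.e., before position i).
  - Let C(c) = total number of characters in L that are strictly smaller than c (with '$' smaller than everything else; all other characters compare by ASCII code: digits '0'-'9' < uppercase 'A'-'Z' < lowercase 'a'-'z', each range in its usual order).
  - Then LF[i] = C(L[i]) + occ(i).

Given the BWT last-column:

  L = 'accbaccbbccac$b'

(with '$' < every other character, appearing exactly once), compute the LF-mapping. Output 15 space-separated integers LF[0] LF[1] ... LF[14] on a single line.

Answer: 1 8 9 4 2 10 11 5 6 12 13 3 14 0 7

Derivation:
Char counts: '$':1, 'a':3, 'b':4, 'c':7
C (first-col start): C('$')=0, C('a')=1, C('b')=4, C('c')=8
L[0]='a': occ=0, LF[0]=C('a')+0=1+0=1
L[1]='c': occ=0, LF[1]=C('c')+0=8+0=8
L[2]='c': occ=1, LF[2]=C('c')+1=8+1=9
L[3]='b': occ=0, LF[3]=C('b')+0=4+0=4
L[4]='a': occ=1, LF[4]=C('a')+1=1+1=2
L[5]='c': occ=2, LF[5]=C('c')+2=8+2=10
L[6]='c': occ=3, LF[6]=C('c')+3=8+3=11
L[7]='b': occ=1, LF[7]=C('b')+1=4+1=5
L[8]='b': occ=2, LF[8]=C('b')+2=4+2=6
L[9]='c': occ=4, LF[9]=C('c')+4=8+4=12
L[10]='c': occ=5, LF[10]=C('c')+5=8+5=13
L[11]='a': occ=2, LF[11]=C('a')+2=1+2=3
L[12]='c': occ=6, LF[12]=C('c')+6=8+6=14
L[13]='$': occ=0, LF[13]=C('$')+0=0+0=0
L[14]='b': occ=3, LF[14]=C('b')+3=4+3=7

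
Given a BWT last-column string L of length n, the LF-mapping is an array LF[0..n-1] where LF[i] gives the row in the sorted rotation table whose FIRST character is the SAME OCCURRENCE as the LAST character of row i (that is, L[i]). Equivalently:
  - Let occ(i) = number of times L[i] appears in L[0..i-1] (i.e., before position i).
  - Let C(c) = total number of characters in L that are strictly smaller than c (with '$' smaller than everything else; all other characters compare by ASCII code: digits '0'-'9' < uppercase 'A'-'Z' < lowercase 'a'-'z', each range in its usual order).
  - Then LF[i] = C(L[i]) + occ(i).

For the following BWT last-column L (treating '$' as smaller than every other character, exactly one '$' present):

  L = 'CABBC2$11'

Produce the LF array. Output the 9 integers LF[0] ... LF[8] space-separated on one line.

Char counts: '$':1, '1':2, '2':1, 'A':1, 'B':2, 'C':2
C (first-col start): C('$')=0, C('1')=1, C('2')=3, C('A')=4, C('B')=5, C('C')=7
L[0]='C': occ=0, LF[0]=C('C')+0=7+0=7
L[1]='A': occ=0, LF[1]=C('A')+0=4+0=4
L[2]='B': occ=0, LF[2]=C('B')+0=5+0=5
L[3]='B': occ=1, LF[3]=C('B')+1=5+1=6
L[4]='C': occ=1, LF[4]=C('C')+1=7+1=8
L[5]='2': occ=0, LF[5]=C('2')+0=3+0=3
L[6]='$': occ=0, LF[6]=C('$')+0=0+0=0
L[7]='1': occ=0, LF[7]=C('1')+0=1+0=1
L[8]='1': occ=1, LF[8]=C('1')+1=1+1=2

Answer: 7 4 5 6 8 3 0 1 2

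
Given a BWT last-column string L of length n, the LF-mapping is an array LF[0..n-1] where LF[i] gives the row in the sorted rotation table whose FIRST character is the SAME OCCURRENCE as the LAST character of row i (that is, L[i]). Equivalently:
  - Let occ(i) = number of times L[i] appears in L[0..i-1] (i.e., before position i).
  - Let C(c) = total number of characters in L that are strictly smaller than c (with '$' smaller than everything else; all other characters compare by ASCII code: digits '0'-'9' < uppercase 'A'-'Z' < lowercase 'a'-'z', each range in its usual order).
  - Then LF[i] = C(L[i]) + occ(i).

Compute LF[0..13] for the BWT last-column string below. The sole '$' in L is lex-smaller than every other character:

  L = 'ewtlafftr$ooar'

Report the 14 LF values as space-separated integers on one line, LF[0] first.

Char counts: '$':1, 'a':2, 'e':1, 'f':2, 'l':1, 'o':2, 'r':2, 't':2, 'w':1
C (first-col start): C('$')=0, C('a')=1, C('e')=3, C('f')=4, C('l')=6, C('o')=7, C('r')=9, C('t')=11, C('w')=13
L[0]='e': occ=0, LF[0]=C('e')+0=3+0=3
L[1]='w': occ=0, LF[1]=C('w')+0=13+0=13
L[2]='t': occ=0, LF[2]=C('t')+0=11+0=11
L[3]='l': occ=0, LF[3]=C('l')+0=6+0=6
L[4]='a': occ=0, LF[4]=C('a')+0=1+0=1
L[5]='f': occ=0, LF[5]=C('f')+0=4+0=4
L[6]='f': occ=1, LF[6]=C('f')+1=4+1=5
L[7]='t': occ=1, LF[7]=C('t')+1=11+1=12
L[8]='r': occ=0, LF[8]=C('r')+0=9+0=9
L[9]='$': occ=0, LF[9]=C('$')+0=0+0=0
L[10]='o': occ=0, LF[10]=C('o')+0=7+0=7
L[11]='o': occ=1, LF[11]=C('o')+1=7+1=8
L[12]='a': occ=1, LF[12]=C('a')+1=1+1=2
L[13]='r': occ=1, LF[13]=C('r')+1=9+1=10

Answer: 3 13 11 6 1 4 5 12 9 0 7 8 2 10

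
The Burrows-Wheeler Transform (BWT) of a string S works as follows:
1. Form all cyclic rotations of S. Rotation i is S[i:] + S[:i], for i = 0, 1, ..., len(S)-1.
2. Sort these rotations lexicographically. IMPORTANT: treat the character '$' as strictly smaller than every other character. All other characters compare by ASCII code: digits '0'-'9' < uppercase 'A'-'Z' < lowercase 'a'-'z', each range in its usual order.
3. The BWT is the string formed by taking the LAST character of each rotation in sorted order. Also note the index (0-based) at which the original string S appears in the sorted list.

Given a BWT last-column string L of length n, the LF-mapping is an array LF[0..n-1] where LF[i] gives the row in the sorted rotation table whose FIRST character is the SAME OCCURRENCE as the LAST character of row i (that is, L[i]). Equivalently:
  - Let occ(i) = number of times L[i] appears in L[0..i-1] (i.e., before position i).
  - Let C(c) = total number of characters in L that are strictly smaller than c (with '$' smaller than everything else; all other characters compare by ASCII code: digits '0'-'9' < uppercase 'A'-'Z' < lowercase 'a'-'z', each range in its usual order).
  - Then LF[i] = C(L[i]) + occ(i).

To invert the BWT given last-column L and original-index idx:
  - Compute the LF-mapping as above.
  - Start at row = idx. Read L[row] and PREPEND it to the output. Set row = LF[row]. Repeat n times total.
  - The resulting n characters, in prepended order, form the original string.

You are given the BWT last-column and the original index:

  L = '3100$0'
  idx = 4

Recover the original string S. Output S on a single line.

Answer: 10003$

Derivation:
LF mapping: 5 4 1 2 0 3
Walk LF starting at row 4, prepending L[row]:
  step 1: row=4, L[4]='$', prepend. Next row=LF[4]=0
  step 2: row=0, L[0]='3', prepend. Next row=LF[0]=5
  step 3: row=5, L[5]='0', prepend. Next row=LF[5]=3
  step 4: row=3, L[3]='0', prepend. Next row=LF[3]=2
  step 5: row=2, L[2]='0', prepend. Next row=LF[2]=1
  step 6: row=1, L[1]='1', prepend. Next row=LF[1]=4
Reversed output: 10003$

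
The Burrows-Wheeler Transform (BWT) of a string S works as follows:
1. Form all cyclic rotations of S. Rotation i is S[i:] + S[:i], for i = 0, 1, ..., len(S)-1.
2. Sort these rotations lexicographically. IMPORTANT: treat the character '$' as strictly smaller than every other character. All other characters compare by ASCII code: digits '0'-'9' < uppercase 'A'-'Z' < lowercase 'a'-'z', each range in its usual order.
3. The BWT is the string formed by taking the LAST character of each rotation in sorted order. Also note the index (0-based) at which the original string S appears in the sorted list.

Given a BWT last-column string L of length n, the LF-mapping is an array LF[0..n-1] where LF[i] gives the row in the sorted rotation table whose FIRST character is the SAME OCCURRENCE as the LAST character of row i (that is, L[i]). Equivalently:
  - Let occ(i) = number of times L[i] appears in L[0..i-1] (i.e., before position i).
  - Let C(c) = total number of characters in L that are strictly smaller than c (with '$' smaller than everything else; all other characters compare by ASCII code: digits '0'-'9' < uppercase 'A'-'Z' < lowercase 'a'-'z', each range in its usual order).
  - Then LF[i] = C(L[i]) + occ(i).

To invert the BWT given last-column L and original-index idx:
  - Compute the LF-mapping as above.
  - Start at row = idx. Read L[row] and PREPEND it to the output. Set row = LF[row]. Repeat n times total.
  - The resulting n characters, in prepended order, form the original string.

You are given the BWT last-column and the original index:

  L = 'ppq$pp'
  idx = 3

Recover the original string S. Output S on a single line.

Answer: ppqpp$

Derivation:
LF mapping: 1 2 5 0 3 4
Walk LF starting at row 3, prepending L[row]:
  step 1: row=3, L[3]='$', prepend. Next row=LF[3]=0
  step 2: row=0, L[0]='p', prepend. Next row=LF[0]=1
  step 3: row=1, L[1]='p', prepend. Next row=LF[1]=2
  step 4: row=2, L[2]='q', prepend. Next row=LF[2]=5
  step 5: row=5, L[5]='p', prepend. Next row=LF[5]=4
  step 6: row=4, L[4]='p', prepend. Next row=LF[4]=3
Reversed output: ppqpp$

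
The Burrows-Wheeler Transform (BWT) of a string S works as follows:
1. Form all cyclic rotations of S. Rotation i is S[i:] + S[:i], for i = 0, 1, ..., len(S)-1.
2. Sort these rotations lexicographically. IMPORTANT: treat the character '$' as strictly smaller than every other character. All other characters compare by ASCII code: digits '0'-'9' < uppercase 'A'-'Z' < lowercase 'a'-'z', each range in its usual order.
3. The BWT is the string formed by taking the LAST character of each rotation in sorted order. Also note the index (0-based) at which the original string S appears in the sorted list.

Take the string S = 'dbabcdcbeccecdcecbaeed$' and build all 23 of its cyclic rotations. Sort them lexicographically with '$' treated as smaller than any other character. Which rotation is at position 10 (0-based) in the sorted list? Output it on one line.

Answer: cdcbeccecdcecbaeed$dbab

Derivation:
All 23 rotations (rotation i = S[i:]+S[:i]):
  rot[0] = dbabcdcbeccecdcecbaeed$
  rot[1] = babcdcbeccecdcecbaeed$d
  rot[2] = abcdcbeccecdcecbaeed$db
  rot[3] = bcdcbeccecdcecbaeed$dba
  rot[4] = cdcbeccecdcecbaeed$dbab
  rot[5] = dcbeccecdcecbaeed$dbabc
  rot[6] = cbeccecdcecbaeed$dbabcd
  rot[7] = beccecdcecbaeed$dbabcdc
  rot[8] = eccecdcecbaeed$dbabcdcb
  rot[9] = ccecdcecbaeed$dbabcdcbe
  rot[10] = cecdcecbaeed$dbabcdcbec
  rot[11] = ecdcecbaeed$dbabcdcbecc
  rot[12] = cdcecbaeed$dbabcdcbecce
  rot[13] = dcecbaeed$dbabcdcbeccec
  rot[14] = cecbaeed$dbabcdcbeccecd
  rot[15] = ecbaeed$dbabcdcbeccecdc
  rot[16] = cbaeed$dbabcdcbeccecdce
  rot[17] = baeed$dbabcdcbeccecdcec
  rot[18] = aeed$dbabcdcbeccecdcecb
  rot[19] = eed$dbabcdcbeccecdcecba
  rot[20] = ed$dbabcdcbeccecdcecbae
  rot[21] = d$dbabcdcbeccecdcecbaee
  rot[22] = $dbabcdcbeccecdcecbaeed
Sorted (with $ < everything):
  sorted[0] = $dbabcdcbeccecdcecbaeed
  sorted[1] = abcdcbeccecdcecbaeed$db
  sorted[2] = aeed$dbabcdcbeccecdcecb
  sorted[3] = babcdcbeccecdcecbaeed$d
  sorted[4] = baeed$dbabcdcbeccecdcec
  sorted[5] = bcdcbeccecdcecbaeed$dba
  sorted[6] = beccecdcecbaeed$dbabcdc
  sorted[7] = cbaeed$dbabcdcbeccecdce
  sorted[8] = cbeccecdcecbaeed$dbabcd
  sorted[9] = ccecdcecbaeed$dbabcdcbe
  sorted[10] = cdcbeccecdcecbaeed$dbab
  sorted[11] = cdcecbaeed$dbabcdcbecce
  sorted[12] = cecbaeed$dbabcdcbeccecd
  sorted[13] = cecdcecbaeed$dbabcdcbec
  sorted[14] = d$dbabcdcbeccecdcecbaee
  sorted[15] = dbabcdcbeccecdcecbaeed$
  sorted[16] = dcbeccecdcecbaeed$dbabc
  sorted[17] = dcecbaeed$dbabcdcbeccec
  sorted[18] = ecbaeed$dbabcdcbeccecdc
  sorted[19] = eccecdcecbaeed$dbabcdcb
  sorted[20] = ecdcecbaeed$dbabcdcbecc
  sorted[21] = ed$dbabcdcbeccecdcecbae
  sorted[22] = eed$dbabcdcbeccecdcecba
sorted[10] = cdcbeccecdcecbaeed$dbab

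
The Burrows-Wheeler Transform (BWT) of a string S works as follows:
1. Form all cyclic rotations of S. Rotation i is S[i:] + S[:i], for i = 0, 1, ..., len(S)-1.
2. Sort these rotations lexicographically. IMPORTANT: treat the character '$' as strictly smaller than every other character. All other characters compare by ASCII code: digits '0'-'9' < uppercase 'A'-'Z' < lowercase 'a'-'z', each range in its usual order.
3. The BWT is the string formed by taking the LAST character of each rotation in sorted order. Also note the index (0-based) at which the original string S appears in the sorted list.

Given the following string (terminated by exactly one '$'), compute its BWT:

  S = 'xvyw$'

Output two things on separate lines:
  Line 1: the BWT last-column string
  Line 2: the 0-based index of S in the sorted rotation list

Answer: wxy$v
3

Derivation:
All 5 rotations (rotation i = S[i:]+S[:i]):
  rot[0] = xvyw$
  rot[1] = vyw$x
  rot[2] = yw$xv
  rot[3] = w$xvy
  rot[4] = $xvyw
Sorted (with $ < everything):
  sorted[0] = $xvyw  (last char: 'w')
  sorted[1] = vyw$x  (last char: 'x')
  sorted[2] = w$xvy  (last char: 'y')
  sorted[3] = xvyw$  (last char: '$')
  sorted[4] = yw$xv  (last char: 'v')
Last column: wxy$v
Original string S is at sorted index 3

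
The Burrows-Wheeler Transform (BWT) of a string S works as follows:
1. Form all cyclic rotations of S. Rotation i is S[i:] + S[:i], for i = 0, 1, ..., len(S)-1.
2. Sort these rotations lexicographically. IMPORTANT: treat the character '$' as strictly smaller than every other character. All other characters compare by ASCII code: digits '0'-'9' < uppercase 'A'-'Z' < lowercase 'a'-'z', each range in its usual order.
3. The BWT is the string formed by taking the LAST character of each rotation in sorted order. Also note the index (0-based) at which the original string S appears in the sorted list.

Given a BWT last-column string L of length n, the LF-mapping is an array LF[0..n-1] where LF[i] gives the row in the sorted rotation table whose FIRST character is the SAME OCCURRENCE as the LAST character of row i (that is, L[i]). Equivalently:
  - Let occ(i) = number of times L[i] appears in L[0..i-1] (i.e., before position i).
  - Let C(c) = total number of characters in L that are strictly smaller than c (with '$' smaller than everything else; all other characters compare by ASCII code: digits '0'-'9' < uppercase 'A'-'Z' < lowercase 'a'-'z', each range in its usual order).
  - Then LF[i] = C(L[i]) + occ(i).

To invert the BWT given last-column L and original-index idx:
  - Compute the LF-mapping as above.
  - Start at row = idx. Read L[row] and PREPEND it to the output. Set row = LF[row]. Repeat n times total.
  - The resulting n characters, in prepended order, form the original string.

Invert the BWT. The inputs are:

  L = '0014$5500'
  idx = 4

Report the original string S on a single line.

Answer: 05405100$

Derivation:
LF mapping: 1 2 5 6 0 7 8 3 4
Walk LF starting at row 4, prepending L[row]:
  step 1: row=4, L[4]='$', prepend. Next row=LF[4]=0
  step 2: row=0, L[0]='0', prepend. Next row=LF[0]=1
  step 3: row=1, L[1]='0', prepend. Next row=LF[1]=2
  step 4: row=2, L[2]='1', prepend. Next row=LF[2]=5
  step 5: row=5, L[5]='5', prepend. Next row=LF[5]=7
  step 6: row=7, L[7]='0', prepend. Next row=LF[7]=3
  step 7: row=3, L[3]='4', prepend. Next row=LF[3]=6
  step 8: row=6, L[6]='5', prepend. Next row=LF[6]=8
  step 9: row=8, L[8]='0', prepend. Next row=LF[8]=4
Reversed output: 05405100$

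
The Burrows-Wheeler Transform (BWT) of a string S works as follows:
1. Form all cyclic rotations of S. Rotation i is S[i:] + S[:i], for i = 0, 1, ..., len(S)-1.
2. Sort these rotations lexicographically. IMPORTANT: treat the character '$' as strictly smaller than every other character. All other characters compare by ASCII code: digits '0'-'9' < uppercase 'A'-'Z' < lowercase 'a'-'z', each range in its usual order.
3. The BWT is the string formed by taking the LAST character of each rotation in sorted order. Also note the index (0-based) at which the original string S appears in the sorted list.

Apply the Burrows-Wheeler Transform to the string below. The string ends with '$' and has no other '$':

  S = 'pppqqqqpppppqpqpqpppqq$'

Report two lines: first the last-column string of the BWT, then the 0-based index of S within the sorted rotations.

Answer: qqppq$pppqqpppqqppppqqp
5

Derivation:
All 23 rotations (rotation i = S[i:]+S[:i]):
  rot[0] = pppqqqqpppppqpqpqpppqq$
  rot[1] = ppqqqqpppppqpqpqpppqq$p
  rot[2] = pqqqqpppppqpqpqpppqq$pp
  rot[3] = qqqqpppppqpqpqpppqq$ppp
  rot[4] = qqqpppppqpqpqpppqq$pppq
  rot[5] = qqpppppqpqpqpppqq$pppqq
  rot[6] = qpppppqpqpqpppqq$pppqqq
  rot[7] = pppppqpqpqpppqq$pppqqqq
  rot[8] = ppppqpqpqpppqq$pppqqqqp
  rot[9] = pppqpqpqpppqq$pppqqqqpp
  rot[10] = ppqpqpqpppqq$pppqqqqppp
  rot[11] = pqpqpqpppqq$pppqqqqpppp
  rot[12] = qpqpqpppqq$pppqqqqppppp
  rot[13] = pqpqpppqq$pppqqqqpppppq
  rot[14] = qpqpppqq$pppqqqqpppppqp
  rot[15] = pqpppqq$pppqqqqpppppqpq
  rot[16] = qpppqq$pppqqqqpppppqpqp
  rot[17] = pppqq$pppqqqqpppppqpqpq
  rot[18] = ppqq$pppqqqqpppppqpqpqp
  rot[19] = pqq$pppqqqqpppppqpqpqpp
  rot[20] = qq$pppqqqqpppppqpqpqppp
  rot[21] = q$pppqqqqpppppqpqpqpppq
  rot[22] = $pppqqqqpppppqpqpqpppqq
Sorted (with $ < everything):
  sorted[0] = $pppqqqqpppppqpqpqpppqq  (last char: 'q')
  sorted[1] = pppppqpqpqpppqq$pppqqqq  (last char: 'q')
  sorted[2] = ppppqpqpqpppqq$pppqqqqp  (last char: 'p')
  sorted[3] = pppqpqpqpppqq$pppqqqqpp  (last char: 'p')
  sorted[4] = pppqq$pppqqqqpppppqpqpq  (last char: 'q')
  sorted[5] = pppqqqqpppppqpqpqpppqq$  (last char: '$')
  sorted[6] = ppqpqpqpppqq$pppqqqqppp  (last char: 'p')
  sorted[7] = ppqq$pppqqqqpppppqpqpqp  (last char: 'p')
  sorted[8] = ppqqqqpppppqpqpqpppqq$p  (last char: 'p')
  sorted[9] = pqpppqq$pppqqqqpppppqpq  (last char: 'q')
  sorted[10] = pqpqpppqq$pppqqqqpppppq  (last char: 'q')
  sorted[11] = pqpqpqpppqq$pppqqqqpppp  (last char: 'p')
  sorted[12] = pqq$pppqqqqpppppqpqpqpp  (last char: 'p')
  sorted[13] = pqqqqpppppqpqpqpppqq$pp  (last char: 'p')
  sorted[14] = q$pppqqqqpppppqpqpqpppq  (last char: 'q')
  sorted[15] = qpppppqpqpqpppqq$pppqqq  (last char: 'q')
  sorted[16] = qpppqq$pppqqqqpppppqpqp  (last char: 'p')
  sorted[17] = qpqpppqq$pppqqqqpppppqp  (last char: 'p')
  sorted[18] = qpqpqpppqq$pppqqqqppppp  (last char: 'p')
  sorted[19] = qq$pppqqqqpppppqpqpqppp  (last char: 'p')
  sorted[20] = qqpppppqpqpqpppqq$pppqq  (last char: 'q')
  sorted[21] = qqqpppppqpqpqpppqq$pppq  (last char: 'q')
  sorted[22] = qqqqpppppqpqpqpppqq$ppp  (last char: 'p')
Last column: qqppq$pppqqpppqqppppqqp
Original string S is at sorted index 5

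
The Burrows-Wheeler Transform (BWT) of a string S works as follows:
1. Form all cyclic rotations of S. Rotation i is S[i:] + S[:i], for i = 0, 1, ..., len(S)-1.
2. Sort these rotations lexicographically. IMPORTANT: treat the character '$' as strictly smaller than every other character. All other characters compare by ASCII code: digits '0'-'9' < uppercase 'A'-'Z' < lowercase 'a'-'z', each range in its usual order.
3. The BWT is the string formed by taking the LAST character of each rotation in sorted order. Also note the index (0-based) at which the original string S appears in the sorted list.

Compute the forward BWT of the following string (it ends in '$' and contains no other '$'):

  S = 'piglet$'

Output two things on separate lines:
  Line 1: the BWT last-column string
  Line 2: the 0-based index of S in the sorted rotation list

Answer: tlipg$e
5

Derivation:
All 7 rotations (rotation i = S[i:]+S[:i]):
  rot[0] = piglet$
  rot[1] = iglet$p
  rot[2] = glet$pi
  rot[3] = let$pig
  rot[4] = et$pigl
  rot[5] = t$pigle
  rot[6] = $piglet
Sorted (with $ < everything):
  sorted[0] = $piglet  (last char: 't')
  sorted[1] = et$pigl  (last char: 'l')
  sorted[2] = glet$pi  (last char: 'i')
  sorted[3] = iglet$p  (last char: 'p')
  sorted[4] = let$pig  (last char: 'g')
  sorted[5] = piglet$  (last char: '$')
  sorted[6] = t$pigle  (last char: 'e')
Last column: tlipg$e
Original string S is at sorted index 5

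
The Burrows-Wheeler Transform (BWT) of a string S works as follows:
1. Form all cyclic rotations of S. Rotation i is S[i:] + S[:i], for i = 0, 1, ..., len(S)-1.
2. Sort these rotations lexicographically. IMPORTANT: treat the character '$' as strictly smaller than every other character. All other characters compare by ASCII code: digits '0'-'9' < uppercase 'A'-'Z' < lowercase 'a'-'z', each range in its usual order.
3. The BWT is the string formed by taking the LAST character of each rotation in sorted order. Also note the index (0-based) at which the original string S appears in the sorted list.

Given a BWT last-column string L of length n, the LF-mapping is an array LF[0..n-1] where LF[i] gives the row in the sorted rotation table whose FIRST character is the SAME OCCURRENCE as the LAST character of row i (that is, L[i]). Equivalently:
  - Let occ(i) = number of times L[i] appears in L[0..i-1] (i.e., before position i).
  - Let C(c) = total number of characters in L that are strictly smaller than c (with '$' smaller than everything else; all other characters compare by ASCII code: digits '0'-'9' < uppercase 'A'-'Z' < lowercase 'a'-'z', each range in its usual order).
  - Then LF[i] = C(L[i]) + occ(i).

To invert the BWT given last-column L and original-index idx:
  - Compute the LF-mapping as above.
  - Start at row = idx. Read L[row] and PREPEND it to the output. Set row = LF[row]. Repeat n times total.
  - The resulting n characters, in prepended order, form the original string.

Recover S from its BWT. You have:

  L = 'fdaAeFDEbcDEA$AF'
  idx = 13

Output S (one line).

LF mapping: 15 13 10 1 14 8 4 6 11 12 5 7 2 0 3 9
Walk LF starting at row 13, prepending L[row]:
  step 1: row=13, L[13]='$', prepend. Next row=LF[13]=0
  step 2: row=0, L[0]='f', prepend. Next row=LF[0]=15
  step 3: row=15, L[15]='F', prepend. Next row=LF[15]=9
  step 4: row=9, L[9]='c', prepend. Next row=LF[9]=12
  step 5: row=12, L[12]='A', prepend. Next row=LF[12]=2
  step 6: row=2, L[2]='a', prepend. Next row=LF[2]=10
  step 7: row=10, L[10]='D', prepend. Next row=LF[10]=5
  step 8: row=5, L[5]='F', prepend. Next row=LF[5]=8
  step 9: row=8, L[8]='b', prepend. Next row=LF[8]=11
  step 10: row=11, L[11]='E', prepend. Next row=LF[11]=7
  step 11: row=7, L[7]='E', prepend. Next row=LF[7]=6
  step 12: row=6, L[6]='D', prepend. Next row=LF[6]=4
  step 13: row=4, L[4]='e', prepend. Next row=LF[4]=14
  step 14: row=14, L[14]='A', prepend. Next row=LF[14]=3
  step 15: row=3, L[3]='A', prepend. Next row=LF[3]=1
  step 16: row=1, L[1]='d', prepend. Next row=LF[1]=13
Reversed output: dAAeDEEbFDaAcFf$

Answer: dAAeDEEbFDaAcFf$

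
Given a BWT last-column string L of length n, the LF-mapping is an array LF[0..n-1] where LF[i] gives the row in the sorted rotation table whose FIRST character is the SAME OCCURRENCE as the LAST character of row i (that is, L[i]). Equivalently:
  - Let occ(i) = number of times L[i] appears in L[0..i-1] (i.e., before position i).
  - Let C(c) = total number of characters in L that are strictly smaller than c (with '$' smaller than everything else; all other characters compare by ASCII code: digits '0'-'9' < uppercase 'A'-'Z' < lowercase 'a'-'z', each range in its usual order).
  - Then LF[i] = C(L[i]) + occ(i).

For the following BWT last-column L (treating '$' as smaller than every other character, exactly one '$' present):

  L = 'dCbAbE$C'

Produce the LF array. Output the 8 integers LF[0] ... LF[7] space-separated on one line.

Char counts: '$':1, 'A':1, 'C':2, 'E':1, 'b':2, 'd':1
C (first-col start): C('$')=0, C('A')=1, C('C')=2, C('E')=4, C('b')=5, C('d')=7
L[0]='d': occ=0, LF[0]=C('d')+0=7+0=7
L[1]='C': occ=0, LF[1]=C('C')+0=2+0=2
L[2]='b': occ=0, LF[2]=C('b')+0=5+0=5
L[3]='A': occ=0, LF[3]=C('A')+0=1+0=1
L[4]='b': occ=1, LF[4]=C('b')+1=5+1=6
L[5]='E': occ=0, LF[5]=C('E')+0=4+0=4
L[6]='$': occ=0, LF[6]=C('$')+0=0+0=0
L[7]='C': occ=1, LF[7]=C('C')+1=2+1=3

Answer: 7 2 5 1 6 4 0 3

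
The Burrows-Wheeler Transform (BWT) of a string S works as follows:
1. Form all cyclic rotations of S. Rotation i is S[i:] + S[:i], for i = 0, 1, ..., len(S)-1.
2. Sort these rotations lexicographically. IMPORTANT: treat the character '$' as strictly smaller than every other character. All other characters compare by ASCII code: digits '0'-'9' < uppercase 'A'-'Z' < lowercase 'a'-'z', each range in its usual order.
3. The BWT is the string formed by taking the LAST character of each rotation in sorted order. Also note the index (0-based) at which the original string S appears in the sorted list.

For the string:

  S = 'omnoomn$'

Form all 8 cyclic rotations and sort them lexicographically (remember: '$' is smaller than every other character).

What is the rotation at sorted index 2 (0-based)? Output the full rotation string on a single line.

All 8 rotations (rotation i = S[i:]+S[:i]):
  rot[0] = omnoomn$
  rot[1] = mnoomn$o
  rot[2] = noomn$om
  rot[3] = oomn$omn
  rot[4] = omn$omno
  rot[5] = mn$omnoo
  rot[6] = n$omnoom
  rot[7] = $omnoomn
Sorted (with $ < everything):
  sorted[0] = $omnoomn
  sorted[1] = mn$omnoo
  sorted[2] = mnoomn$o
  sorted[3] = n$omnoom
  sorted[4] = noomn$om
  sorted[5] = omn$omno
  sorted[6] = omnoomn$
  sorted[7] = oomn$omn
sorted[2] = mnoomn$o

Answer: mnoomn$o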